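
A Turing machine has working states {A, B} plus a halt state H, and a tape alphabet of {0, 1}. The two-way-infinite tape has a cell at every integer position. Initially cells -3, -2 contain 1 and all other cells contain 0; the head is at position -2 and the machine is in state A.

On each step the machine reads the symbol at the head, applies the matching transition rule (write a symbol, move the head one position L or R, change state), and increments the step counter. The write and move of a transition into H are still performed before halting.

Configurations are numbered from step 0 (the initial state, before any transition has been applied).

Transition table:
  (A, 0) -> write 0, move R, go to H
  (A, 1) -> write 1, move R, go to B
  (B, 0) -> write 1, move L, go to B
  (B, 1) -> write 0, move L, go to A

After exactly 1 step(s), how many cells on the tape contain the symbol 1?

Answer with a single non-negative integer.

Answer: 2

Derivation:
Step 1: in state A at pos -2, read 1 -> (A,1)->write 1,move R,goto B. Now: state=B, head=-1, tape[-4..0]=01100 (head:    ^)
Cells containing 1 after step 1: {-3, -2} -> 2 cell(s)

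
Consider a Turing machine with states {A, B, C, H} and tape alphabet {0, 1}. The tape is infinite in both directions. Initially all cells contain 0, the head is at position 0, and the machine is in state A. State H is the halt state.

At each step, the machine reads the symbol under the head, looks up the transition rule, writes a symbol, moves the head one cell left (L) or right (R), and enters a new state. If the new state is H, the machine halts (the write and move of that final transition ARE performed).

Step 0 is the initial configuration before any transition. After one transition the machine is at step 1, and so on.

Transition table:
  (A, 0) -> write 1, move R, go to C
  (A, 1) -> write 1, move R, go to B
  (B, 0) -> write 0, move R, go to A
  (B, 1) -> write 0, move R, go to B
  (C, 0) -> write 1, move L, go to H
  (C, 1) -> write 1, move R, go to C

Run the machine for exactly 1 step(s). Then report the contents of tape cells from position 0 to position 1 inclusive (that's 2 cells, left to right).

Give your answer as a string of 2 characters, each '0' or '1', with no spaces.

Step 1: in state A at pos 0, read 0 -> (A,0)->write 1,move R,goto C. Now: state=C, head=1, tape[-1..2]=0100 (head:   ^)

Answer: 10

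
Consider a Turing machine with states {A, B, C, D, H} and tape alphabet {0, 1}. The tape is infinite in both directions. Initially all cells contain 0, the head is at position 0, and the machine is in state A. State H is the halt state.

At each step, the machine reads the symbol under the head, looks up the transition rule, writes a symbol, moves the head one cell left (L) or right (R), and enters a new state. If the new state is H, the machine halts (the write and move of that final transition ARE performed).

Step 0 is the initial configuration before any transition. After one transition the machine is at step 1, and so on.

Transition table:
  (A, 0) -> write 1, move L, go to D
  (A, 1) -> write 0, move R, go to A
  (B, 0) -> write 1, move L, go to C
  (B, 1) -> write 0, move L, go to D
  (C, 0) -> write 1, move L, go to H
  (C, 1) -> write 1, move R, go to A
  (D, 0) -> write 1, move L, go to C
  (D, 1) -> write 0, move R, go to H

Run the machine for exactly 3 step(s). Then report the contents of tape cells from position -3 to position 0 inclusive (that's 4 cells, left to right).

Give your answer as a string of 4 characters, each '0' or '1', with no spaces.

Step 1: in state A at pos 0, read 0 -> (A,0)->write 1,move L,goto D. Now: state=D, head=-1, tape[-2..1]=0010 (head:  ^)
Step 2: in state D at pos -1, read 0 -> (D,0)->write 1,move L,goto C. Now: state=C, head=-2, tape[-3..1]=00110 (head:  ^)
Step 3: in state C at pos -2, read 0 -> (C,0)->write 1,move L,goto H. Now: state=H, head=-3, tape[-4..1]=001110 (head:  ^)

Answer: 0111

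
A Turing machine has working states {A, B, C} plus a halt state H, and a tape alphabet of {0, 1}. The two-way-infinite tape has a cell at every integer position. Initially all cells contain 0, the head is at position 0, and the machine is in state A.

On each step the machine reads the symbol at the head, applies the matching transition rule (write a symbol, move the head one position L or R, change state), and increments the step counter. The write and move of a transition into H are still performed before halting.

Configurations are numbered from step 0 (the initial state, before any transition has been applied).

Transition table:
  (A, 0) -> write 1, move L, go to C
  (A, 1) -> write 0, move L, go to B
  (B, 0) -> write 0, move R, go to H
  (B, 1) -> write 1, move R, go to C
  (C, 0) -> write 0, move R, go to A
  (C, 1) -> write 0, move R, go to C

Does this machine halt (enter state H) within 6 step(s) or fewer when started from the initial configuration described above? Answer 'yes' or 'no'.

Step 1: in state A at pos 0, read 0 -> (A,0)->write 1,move L,goto C. Now: state=C, head=-1, tape[-2..1]=0010 (head:  ^)
Step 2: in state C at pos -1, read 0 -> (C,0)->write 0,move R,goto A. Now: state=A, head=0, tape[-2..1]=0010 (head:   ^)
Step 3: in state A at pos 0, read 1 -> (A,1)->write 0,move L,goto B. Now: state=B, head=-1, tape[-2..1]=0000 (head:  ^)
Step 4: in state B at pos -1, read 0 -> (B,0)->write 0,move R,goto H. Now: state=H, head=0, tape[-2..1]=0000 (head:   ^)
State H reached at step 4; 4 <= 6 -> yes

Answer: yes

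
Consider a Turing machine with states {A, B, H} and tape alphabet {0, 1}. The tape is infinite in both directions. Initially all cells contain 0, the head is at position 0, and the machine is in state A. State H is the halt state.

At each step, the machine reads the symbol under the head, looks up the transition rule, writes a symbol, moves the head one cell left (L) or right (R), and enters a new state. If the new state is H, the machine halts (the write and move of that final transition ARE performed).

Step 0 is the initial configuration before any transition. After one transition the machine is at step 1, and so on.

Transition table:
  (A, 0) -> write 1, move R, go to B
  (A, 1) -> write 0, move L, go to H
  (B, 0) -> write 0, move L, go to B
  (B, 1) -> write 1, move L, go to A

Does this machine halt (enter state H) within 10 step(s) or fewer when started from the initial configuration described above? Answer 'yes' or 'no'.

Answer: yes

Derivation:
Step 1: in state A at pos 0, read 0 -> (A,0)->write 1,move R,goto B. Now: state=B, head=1, tape[-1..2]=0100 (head:   ^)
Step 2: in state B at pos 1, read 0 -> (B,0)->write 0,move L,goto B. Now: state=B, head=0, tape[-1..2]=0100 (head:  ^)
Step 3: in state B at pos 0, read 1 -> (B,1)->write 1,move L,goto A. Now: state=A, head=-1, tape[-2..2]=00100 (head:  ^)
Step 4: in state A at pos -1, read 0 -> (A,0)->write 1,move R,goto B. Now: state=B, head=0, tape[-2..2]=01100 (head:   ^)
Step 5: in state B at pos 0, read 1 -> (B,1)->write 1,move L,goto A. Now: state=A, head=-1, tape[-2..2]=01100 (head:  ^)
Step 6: in state A at pos -1, read 1 -> (A,1)->write 0,move L,goto H. Now: state=H, head=-2, tape[-3..2]=000100 (head:  ^)
State H reached at step 6; 6 <= 10 -> yes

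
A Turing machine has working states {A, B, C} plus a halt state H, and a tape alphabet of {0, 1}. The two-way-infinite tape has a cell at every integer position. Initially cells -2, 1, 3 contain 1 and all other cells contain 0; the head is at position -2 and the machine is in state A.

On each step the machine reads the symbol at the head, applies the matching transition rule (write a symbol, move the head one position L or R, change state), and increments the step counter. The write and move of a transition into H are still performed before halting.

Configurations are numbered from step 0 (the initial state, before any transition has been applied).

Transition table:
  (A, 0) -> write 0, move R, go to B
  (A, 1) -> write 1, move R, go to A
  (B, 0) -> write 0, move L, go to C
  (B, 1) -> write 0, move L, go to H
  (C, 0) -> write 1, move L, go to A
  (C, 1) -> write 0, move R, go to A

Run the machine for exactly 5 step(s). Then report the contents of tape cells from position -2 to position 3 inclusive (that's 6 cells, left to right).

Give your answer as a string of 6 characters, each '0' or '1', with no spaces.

Answer: 110101

Derivation:
Step 1: in state A at pos -2, read 1 -> (A,1)->write 1,move R,goto A. Now: state=A, head=-1, tape[-3..4]=01001010 (head:   ^)
Step 2: in state A at pos -1, read 0 -> (A,0)->write 0,move R,goto B. Now: state=B, head=0, tape[-3..4]=01001010 (head:    ^)
Step 3: in state B at pos 0, read 0 -> (B,0)->write 0,move L,goto C. Now: state=C, head=-1, tape[-3..4]=01001010 (head:   ^)
Step 4: in state C at pos -1, read 0 -> (C,0)->write 1,move L,goto A. Now: state=A, head=-2, tape[-3..4]=01101010 (head:  ^)
Step 5: in state A at pos -2, read 1 -> (A,1)->write 1,move R,goto A. Now: state=A, head=-1, tape[-3..4]=01101010 (head:   ^)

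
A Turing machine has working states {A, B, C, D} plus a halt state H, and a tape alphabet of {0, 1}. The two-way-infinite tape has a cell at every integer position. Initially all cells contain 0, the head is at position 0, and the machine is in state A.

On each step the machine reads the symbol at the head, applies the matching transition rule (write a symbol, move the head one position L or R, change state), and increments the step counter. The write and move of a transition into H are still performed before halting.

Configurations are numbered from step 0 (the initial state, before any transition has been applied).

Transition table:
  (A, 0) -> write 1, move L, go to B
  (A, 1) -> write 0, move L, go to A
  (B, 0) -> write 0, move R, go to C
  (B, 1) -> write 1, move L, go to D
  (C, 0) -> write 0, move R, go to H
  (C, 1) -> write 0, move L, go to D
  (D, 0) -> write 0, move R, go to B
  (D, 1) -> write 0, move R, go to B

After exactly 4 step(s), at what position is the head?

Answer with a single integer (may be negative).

Step 1: in state A at pos 0, read 0 -> (A,0)->write 1,move L,goto B. Now: state=B, head=-1, tape[-2..1]=0010 (head:  ^)
Step 2: in state B at pos -1, read 0 -> (B,0)->write 0,move R,goto C. Now: state=C, head=0, tape[-2..1]=0010 (head:   ^)
Step 3: in state C at pos 0, read 1 -> (C,1)->write 0,move L,goto D. Now: state=D, head=-1, tape[-2..1]=0000 (head:  ^)
Step 4: in state D at pos -1, read 0 -> (D,0)->write 0,move R,goto B. Now: state=B, head=0, tape[-2..1]=0000 (head:   ^)

Answer: 0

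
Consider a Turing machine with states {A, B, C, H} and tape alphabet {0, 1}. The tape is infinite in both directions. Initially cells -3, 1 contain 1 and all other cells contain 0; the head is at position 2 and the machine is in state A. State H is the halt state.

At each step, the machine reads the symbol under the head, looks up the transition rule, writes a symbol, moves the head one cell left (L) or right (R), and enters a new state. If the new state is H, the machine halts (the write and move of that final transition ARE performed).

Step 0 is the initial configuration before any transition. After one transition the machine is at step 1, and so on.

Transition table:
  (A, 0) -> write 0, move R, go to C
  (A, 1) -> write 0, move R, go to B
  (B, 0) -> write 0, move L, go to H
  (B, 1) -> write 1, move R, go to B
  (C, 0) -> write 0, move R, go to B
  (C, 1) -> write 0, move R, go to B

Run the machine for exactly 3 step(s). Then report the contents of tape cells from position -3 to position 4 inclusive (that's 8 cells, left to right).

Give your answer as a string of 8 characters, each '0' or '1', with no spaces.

Step 1: in state A at pos 2, read 0 -> (A,0)->write 0,move R,goto C. Now: state=C, head=3, tape[-4..4]=010001000 (head:        ^)
Step 2: in state C at pos 3, read 0 -> (C,0)->write 0,move R,goto B. Now: state=B, head=4, tape[-4..5]=0100010000 (head:         ^)
Step 3: in state B at pos 4, read 0 -> (B,0)->write 0,move L,goto H. Now: state=H, head=3, tape[-4..5]=0100010000 (head:        ^)

Answer: 10001000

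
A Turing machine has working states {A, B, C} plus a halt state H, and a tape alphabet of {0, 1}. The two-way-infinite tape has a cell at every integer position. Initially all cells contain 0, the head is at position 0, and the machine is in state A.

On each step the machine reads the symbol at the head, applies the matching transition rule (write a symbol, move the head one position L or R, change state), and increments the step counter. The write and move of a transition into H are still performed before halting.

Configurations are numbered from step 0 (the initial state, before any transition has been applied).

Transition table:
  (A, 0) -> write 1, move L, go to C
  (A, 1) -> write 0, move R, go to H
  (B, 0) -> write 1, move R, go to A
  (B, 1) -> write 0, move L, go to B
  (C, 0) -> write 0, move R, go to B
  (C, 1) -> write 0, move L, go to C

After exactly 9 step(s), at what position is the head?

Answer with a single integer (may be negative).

Answer: 1

Derivation:
Step 1: in state A at pos 0, read 0 -> (A,0)->write 1,move L,goto C. Now: state=C, head=-1, tape[-2..1]=0010 (head:  ^)
Step 2: in state C at pos -1, read 0 -> (C,0)->write 0,move R,goto B. Now: state=B, head=0, tape[-2..1]=0010 (head:   ^)
Step 3: in state B at pos 0, read 1 -> (B,1)->write 0,move L,goto B. Now: state=B, head=-1, tape[-2..1]=0000 (head:  ^)
Step 4: in state B at pos -1, read 0 -> (B,0)->write 1,move R,goto A. Now: state=A, head=0, tape[-2..1]=0100 (head:   ^)
Step 5: in state A at pos 0, read 0 -> (A,0)->write 1,move L,goto C. Now: state=C, head=-1, tape[-2..1]=0110 (head:  ^)
Step 6: in state C at pos -1, read 1 -> (C,1)->write 0,move L,goto C. Now: state=C, head=-2, tape[-3..1]=00010 (head:  ^)
Step 7: in state C at pos -2, read 0 -> (C,0)->write 0,move R,goto B. Now: state=B, head=-1, tape[-3..1]=00010 (head:   ^)
Step 8: in state B at pos -1, read 0 -> (B,0)->write 1,move R,goto A. Now: state=A, head=0, tape[-3..1]=00110 (head:    ^)
Step 9: in state A at pos 0, read 1 -> (A,1)->write 0,move R,goto H. Now: state=H, head=1, tape[-3..2]=001000 (head:     ^)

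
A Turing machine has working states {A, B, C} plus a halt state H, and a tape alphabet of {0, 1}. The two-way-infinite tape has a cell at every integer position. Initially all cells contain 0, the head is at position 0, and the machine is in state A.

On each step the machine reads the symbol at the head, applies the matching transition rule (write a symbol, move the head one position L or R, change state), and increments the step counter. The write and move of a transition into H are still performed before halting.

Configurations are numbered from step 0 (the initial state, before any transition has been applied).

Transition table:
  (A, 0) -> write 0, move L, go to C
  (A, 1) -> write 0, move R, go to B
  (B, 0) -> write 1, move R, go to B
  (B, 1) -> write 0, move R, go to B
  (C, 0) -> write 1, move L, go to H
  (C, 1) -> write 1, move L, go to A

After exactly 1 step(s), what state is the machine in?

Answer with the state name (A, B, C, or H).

Step 1: in state A at pos 0, read 0 -> (A,0)->write 0,move L,goto C. Now: state=C, head=-1, tape[-2..1]=0000 (head:  ^)

Answer: C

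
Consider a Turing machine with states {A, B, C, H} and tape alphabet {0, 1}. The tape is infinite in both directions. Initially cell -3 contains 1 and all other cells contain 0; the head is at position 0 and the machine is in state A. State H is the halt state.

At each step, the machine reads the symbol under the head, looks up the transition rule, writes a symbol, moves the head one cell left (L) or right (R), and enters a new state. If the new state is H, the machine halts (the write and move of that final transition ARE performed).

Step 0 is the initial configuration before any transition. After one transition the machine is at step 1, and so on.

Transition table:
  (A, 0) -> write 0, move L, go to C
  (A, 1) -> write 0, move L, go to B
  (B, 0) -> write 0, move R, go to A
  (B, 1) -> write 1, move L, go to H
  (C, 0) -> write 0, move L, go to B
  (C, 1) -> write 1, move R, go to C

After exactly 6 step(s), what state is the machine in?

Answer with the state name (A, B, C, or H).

Step 1: in state A at pos 0, read 0 -> (A,0)->write 0,move L,goto C. Now: state=C, head=-1, tape[-4..1]=010000 (head:    ^)
Step 2: in state C at pos -1, read 0 -> (C,0)->write 0,move L,goto B. Now: state=B, head=-2, tape[-4..1]=010000 (head:   ^)
Step 3: in state B at pos -2, read 0 -> (B,0)->write 0,move R,goto A. Now: state=A, head=-1, tape[-4..1]=010000 (head:    ^)
Step 4: in state A at pos -1, read 0 -> (A,0)->write 0,move L,goto C. Now: state=C, head=-2, tape[-4..1]=010000 (head:   ^)
Step 5: in state C at pos -2, read 0 -> (C,0)->write 0,move L,goto B. Now: state=B, head=-3, tape[-4..1]=010000 (head:  ^)
Step 6: in state B at pos -3, read 1 -> (B,1)->write 1,move L,goto H. Now: state=H, head=-4, tape[-5..1]=0010000 (head:  ^)

Answer: H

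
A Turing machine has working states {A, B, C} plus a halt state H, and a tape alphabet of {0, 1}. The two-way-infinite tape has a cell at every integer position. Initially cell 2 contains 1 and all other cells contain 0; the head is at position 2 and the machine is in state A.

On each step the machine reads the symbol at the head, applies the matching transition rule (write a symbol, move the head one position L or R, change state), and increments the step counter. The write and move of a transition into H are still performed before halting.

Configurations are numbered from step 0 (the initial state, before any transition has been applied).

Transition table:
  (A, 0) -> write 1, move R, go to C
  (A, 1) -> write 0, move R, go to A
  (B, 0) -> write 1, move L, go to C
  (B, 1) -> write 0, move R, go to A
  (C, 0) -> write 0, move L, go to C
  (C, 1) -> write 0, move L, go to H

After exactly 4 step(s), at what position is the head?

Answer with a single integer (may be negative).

Step 1: in state A at pos 2, read 1 -> (A,1)->write 0,move R,goto A. Now: state=A, head=3, tape[1..4]=0000 (head:   ^)
Step 2: in state A at pos 3, read 0 -> (A,0)->write 1,move R,goto C. Now: state=C, head=4, tape[1..5]=00100 (head:    ^)
Step 3: in state C at pos 4, read 0 -> (C,0)->write 0,move L,goto C. Now: state=C, head=3, tape[1..5]=00100 (head:   ^)
Step 4: in state C at pos 3, read 1 -> (C,1)->write 0,move L,goto H. Now: state=H, head=2, tape[1..5]=00000 (head:  ^)

Answer: 2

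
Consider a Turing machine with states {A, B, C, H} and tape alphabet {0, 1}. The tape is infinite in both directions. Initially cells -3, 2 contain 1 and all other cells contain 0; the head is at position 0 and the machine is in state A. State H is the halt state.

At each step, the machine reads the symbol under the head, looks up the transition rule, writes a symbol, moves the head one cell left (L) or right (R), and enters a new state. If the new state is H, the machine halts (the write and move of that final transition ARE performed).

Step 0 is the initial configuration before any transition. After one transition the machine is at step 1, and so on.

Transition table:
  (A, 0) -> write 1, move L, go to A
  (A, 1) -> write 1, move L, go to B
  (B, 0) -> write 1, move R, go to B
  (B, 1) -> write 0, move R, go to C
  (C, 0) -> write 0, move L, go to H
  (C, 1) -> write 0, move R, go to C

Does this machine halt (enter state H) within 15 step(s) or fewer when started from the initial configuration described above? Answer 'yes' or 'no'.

Step 1: in state A at pos 0, read 0 -> (A,0)->write 1,move L,goto A. Now: state=A, head=-1, tape[-4..3]=01001010 (head:    ^)
Step 2: in state A at pos -1, read 0 -> (A,0)->write 1,move L,goto A. Now: state=A, head=-2, tape[-4..3]=01011010 (head:   ^)
Step 3: in state A at pos -2, read 0 -> (A,0)->write 1,move L,goto A. Now: state=A, head=-3, tape[-4..3]=01111010 (head:  ^)
Step 4: in state A at pos -3, read 1 -> (A,1)->write 1,move L,goto B. Now: state=B, head=-4, tape[-5..3]=001111010 (head:  ^)
Step 5: in state B at pos -4, read 0 -> (B,0)->write 1,move R,goto B. Now: state=B, head=-3, tape[-5..3]=011111010 (head:   ^)
Step 6: in state B at pos -3, read 1 -> (B,1)->write 0,move R,goto C. Now: state=C, head=-2, tape[-5..3]=010111010 (head:    ^)
Step 7: in state C at pos -2, read 1 -> (C,1)->write 0,move R,goto C. Now: state=C, head=-1, tape[-5..3]=010011010 (head:     ^)
Step 8: in state C at pos -1, read 1 -> (C,1)->write 0,move R,goto C. Now: state=C, head=0, tape[-5..3]=010001010 (head:      ^)
Step 9: in state C at pos 0, read 1 -> (C,1)->write 0,move R,goto C. Now: state=C, head=1, tape[-5..3]=010000010 (head:       ^)
Step 10: in state C at pos 1, read 0 -> (C,0)->write 0,move L,goto H. Now: state=H, head=0, tape[-5..3]=010000010 (head:      ^)
State H reached at step 10; 10 <= 15 -> yes

Answer: yes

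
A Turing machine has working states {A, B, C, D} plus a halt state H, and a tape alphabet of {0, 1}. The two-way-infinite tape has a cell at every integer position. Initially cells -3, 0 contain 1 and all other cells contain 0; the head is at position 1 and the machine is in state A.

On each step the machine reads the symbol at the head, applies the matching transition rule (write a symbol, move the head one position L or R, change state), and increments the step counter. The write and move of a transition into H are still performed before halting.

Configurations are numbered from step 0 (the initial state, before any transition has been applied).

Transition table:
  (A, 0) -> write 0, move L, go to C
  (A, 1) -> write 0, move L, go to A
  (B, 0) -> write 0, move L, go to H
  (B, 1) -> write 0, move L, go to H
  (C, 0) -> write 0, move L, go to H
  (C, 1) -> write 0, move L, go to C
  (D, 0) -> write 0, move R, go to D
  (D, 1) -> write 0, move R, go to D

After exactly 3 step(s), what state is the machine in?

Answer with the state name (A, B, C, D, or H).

Step 1: in state A at pos 1, read 0 -> (A,0)->write 0,move L,goto C. Now: state=C, head=0, tape[-4..2]=0100100 (head:     ^)
Step 2: in state C at pos 0, read 1 -> (C,1)->write 0,move L,goto C. Now: state=C, head=-1, tape[-4..2]=0100000 (head:    ^)
Step 3: in state C at pos -1, read 0 -> (C,0)->write 0,move L,goto H. Now: state=H, head=-2, tape[-4..2]=0100000 (head:   ^)

Answer: H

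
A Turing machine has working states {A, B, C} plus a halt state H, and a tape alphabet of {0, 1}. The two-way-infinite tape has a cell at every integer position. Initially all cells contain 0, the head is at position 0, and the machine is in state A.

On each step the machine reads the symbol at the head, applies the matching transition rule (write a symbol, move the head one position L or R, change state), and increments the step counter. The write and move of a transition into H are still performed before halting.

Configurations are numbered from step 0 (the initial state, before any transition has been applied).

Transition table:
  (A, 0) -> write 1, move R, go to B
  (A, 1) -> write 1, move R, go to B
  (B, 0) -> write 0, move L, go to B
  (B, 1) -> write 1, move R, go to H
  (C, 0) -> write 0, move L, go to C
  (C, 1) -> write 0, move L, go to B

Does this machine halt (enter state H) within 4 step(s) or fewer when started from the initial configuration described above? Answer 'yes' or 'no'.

Answer: yes

Derivation:
Step 1: in state A at pos 0, read 0 -> (A,0)->write 1,move R,goto B. Now: state=B, head=1, tape[-1..2]=0100 (head:   ^)
Step 2: in state B at pos 1, read 0 -> (B,0)->write 0,move L,goto B. Now: state=B, head=0, tape[-1..2]=0100 (head:  ^)
Step 3: in state B at pos 0, read 1 -> (B,1)->write 1,move R,goto H. Now: state=H, head=1, tape[-1..2]=0100 (head:   ^)
State H reached at step 3; 3 <= 4 -> yes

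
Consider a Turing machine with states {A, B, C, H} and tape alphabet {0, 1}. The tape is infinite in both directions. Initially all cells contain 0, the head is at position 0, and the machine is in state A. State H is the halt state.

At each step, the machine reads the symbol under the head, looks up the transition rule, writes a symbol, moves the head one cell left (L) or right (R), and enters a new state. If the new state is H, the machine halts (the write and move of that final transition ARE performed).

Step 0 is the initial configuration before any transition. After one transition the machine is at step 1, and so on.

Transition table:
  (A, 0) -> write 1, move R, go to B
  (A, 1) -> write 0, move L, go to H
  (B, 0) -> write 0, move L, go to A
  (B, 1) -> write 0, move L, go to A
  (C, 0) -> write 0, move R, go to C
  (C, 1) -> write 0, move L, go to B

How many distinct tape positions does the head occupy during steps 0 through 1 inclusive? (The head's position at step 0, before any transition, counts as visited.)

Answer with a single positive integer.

Step 1: in state A at pos 0, read 0 -> (A,0)->write 1,move R,goto B. Now: state=B, head=1, tape[-1..2]=0100 (head:   ^)
Head positions at steps 0..1: starting at 0, distinct positions visited = {0, 1} -> 2 position(s)

Answer: 2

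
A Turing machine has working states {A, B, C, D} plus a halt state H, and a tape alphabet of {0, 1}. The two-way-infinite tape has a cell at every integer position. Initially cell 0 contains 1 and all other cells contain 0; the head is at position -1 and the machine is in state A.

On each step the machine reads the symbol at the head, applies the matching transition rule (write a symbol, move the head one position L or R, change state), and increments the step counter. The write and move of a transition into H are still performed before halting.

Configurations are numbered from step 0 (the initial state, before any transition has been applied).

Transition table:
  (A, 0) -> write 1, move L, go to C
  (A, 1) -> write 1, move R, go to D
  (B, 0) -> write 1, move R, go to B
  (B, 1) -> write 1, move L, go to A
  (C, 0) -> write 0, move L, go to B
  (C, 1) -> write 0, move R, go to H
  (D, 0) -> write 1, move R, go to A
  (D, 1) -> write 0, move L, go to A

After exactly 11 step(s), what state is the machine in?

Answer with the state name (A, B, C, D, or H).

Answer: A

Derivation:
Step 1: in state A at pos -1, read 0 -> (A,0)->write 1,move L,goto C. Now: state=C, head=-2, tape[-3..1]=00110 (head:  ^)
Step 2: in state C at pos -2, read 0 -> (C,0)->write 0,move L,goto B. Now: state=B, head=-3, tape[-4..1]=000110 (head:  ^)
Step 3: in state B at pos -3, read 0 -> (B,0)->write 1,move R,goto B. Now: state=B, head=-2, tape[-4..1]=010110 (head:   ^)
Step 4: in state B at pos -2, read 0 -> (B,0)->write 1,move R,goto B. Now: state=B, head=-1, tape[-4..1]=011110 (head:    ^)
Step 5: in state B at pos -1, read 1 -> (B,1)->write 1,move L,goto A. Now: state=A, head=-2, tape[-4..1]=011110 (head:   ^)
Step 6: in state A at pos -2, read 1 -> (A,1)->write 1,move R,goto D. Now: state=D, head=-1, tape[-4..1]=011110 (head:    ^)
Step 7: in state D at pos -1, read 1 -> (D,1)->write 0,move L,goto A. Now: state=A, head=-2, tape[-4..1]=011010 (head:   ^)
Step 8: in state A at pos -2, read 1 -> (A,1)->write 1,move R,goto D. Now: state=D, head=-1, tape[-4..1]=011010 (head:    ^)
Step 9: in state D at pos -1, read 0 -> (D,0)->write 1,move R,goto A. Now: state=A, head=0, tape[-4..1]=011110 (head:     ^)
Step 10: in state A at pos 0, read 1 -> (A,1)->write 1,move R,goto D. Now: state=D, head=1, tape[-4..2]=0111100 (head:      ^)
Step 11: in state D at pos 1, read 0 -> (D,0)->write 1,move R,goto A. Now: state=A, head=2, tape[-4..3]=01111100 (head:       ^)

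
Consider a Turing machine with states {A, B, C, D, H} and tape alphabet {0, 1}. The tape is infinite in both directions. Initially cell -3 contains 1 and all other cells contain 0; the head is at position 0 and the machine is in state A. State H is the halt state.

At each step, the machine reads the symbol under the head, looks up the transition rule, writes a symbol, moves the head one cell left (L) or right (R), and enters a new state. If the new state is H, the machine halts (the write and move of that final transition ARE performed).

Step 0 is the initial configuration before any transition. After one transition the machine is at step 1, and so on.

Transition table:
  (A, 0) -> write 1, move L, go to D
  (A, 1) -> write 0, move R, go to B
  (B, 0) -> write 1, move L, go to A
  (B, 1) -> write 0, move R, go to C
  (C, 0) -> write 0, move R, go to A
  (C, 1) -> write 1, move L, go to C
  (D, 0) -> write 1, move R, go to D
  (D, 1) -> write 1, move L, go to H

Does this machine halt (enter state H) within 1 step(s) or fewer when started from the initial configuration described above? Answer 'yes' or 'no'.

Step 1: in state A at pos 0, read 0 -> (A,0)->write 1,move L,goto D. Now: state=D, head=-1, tape[-4..1]=010010 (head:    ^)
After 1 step(s): state = D (not H) -> not halted within 1 -> no

Answer: no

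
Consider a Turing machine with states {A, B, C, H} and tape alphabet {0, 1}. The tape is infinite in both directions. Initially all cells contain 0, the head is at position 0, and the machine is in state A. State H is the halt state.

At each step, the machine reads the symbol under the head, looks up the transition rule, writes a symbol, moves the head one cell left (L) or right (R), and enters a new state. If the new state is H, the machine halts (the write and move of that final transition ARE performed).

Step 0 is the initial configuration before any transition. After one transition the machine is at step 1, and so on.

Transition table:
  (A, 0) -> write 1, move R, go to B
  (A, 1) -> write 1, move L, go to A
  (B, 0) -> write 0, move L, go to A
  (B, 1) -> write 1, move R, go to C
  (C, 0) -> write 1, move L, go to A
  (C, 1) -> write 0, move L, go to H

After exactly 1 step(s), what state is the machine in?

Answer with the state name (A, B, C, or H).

Answer: B

Derivation:
Step 1: in state A at pos 0, read 0 -> (A,0)->write 1,move R,goto B. Now: state=B, head=1, tape[-1..2]=0100 (head:   ^)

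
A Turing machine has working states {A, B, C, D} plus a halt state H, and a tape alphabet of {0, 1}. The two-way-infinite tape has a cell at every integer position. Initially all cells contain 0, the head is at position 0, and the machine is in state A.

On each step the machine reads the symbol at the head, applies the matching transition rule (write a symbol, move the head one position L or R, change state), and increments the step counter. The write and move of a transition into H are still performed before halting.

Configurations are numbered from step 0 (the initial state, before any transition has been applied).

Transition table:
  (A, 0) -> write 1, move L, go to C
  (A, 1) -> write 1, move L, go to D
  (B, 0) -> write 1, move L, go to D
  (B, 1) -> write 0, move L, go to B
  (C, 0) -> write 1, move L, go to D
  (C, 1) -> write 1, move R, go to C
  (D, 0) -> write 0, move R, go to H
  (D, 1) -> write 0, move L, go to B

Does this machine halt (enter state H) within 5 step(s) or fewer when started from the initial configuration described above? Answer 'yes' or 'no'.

Answer: yes

Derivation:
Step 1: in state A at pos 0, read 0 -> (A,0)->write 1,move L,goto C. Now: state=C, head=-1, tape[-2..1]=0010 (head:  ^)
Step 2: in state C at pos -1, read 0 -> (C,0)->write 1,move L,goto D. Now: state=D, head=-2, tape[-3..1]=00110 (head:  ^)
Step 3: in state D at pos -2, read 0 -> (D,0)->write 0,move R,goto H. Now: state=H, head=-1, tape[-3..1]=00110 (head:   ^)
State H reached at step 3; 3 <= 5 -> yes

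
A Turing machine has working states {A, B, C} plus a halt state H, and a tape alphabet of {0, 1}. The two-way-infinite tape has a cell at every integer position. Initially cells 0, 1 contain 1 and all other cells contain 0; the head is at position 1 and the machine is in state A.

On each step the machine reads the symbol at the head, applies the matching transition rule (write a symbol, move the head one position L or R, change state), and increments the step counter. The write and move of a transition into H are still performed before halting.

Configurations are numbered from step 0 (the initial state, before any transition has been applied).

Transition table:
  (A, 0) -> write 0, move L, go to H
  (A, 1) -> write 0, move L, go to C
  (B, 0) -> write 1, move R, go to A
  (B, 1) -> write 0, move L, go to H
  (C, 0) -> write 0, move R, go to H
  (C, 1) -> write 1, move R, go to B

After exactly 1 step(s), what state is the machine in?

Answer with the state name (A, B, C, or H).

Step 1: in state A at pos 1, read 1 -> (A,1)->write 0,move L,goto C. Now: state=C, head=0, tape[-1..2]=0100 (head:  ^)

Answer: C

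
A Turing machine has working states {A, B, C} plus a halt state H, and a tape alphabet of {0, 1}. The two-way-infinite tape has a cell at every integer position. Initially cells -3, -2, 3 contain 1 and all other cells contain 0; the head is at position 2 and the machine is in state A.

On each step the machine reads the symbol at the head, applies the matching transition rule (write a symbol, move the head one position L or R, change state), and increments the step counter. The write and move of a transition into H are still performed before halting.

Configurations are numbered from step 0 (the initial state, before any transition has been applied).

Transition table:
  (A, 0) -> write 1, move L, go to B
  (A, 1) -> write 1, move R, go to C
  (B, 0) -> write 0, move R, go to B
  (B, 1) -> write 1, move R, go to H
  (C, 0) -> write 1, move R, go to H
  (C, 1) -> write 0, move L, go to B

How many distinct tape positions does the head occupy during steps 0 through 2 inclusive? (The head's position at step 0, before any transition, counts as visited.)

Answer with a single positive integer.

Answer: 2

Derivation:
Step 1: in state A at pos 2, read 0 -> (A,0)->write 1,move L,goto B. Now: state=B, head=1, tape[-4..4]=011000110 (head:      ^)
Step 2: in state B at pos 1, read 0 -> (B,0)->write 0,move R,goto B. Now: state=B, head=2, tape[-4..4]=011000110 (head:       ^)
Head positions at steps 0..2: starting at 2, distinct positions visited = {1, 2} -> 2 position(s)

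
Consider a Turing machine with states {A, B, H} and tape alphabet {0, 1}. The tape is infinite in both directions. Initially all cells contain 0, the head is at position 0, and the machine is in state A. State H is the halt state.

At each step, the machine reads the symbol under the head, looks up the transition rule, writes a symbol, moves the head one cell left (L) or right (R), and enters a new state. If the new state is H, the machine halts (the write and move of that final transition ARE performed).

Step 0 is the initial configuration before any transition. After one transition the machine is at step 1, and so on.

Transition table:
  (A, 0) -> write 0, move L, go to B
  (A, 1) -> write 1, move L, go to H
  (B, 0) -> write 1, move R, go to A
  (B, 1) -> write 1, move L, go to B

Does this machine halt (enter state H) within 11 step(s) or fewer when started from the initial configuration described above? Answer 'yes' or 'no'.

Step 1: in state A at pos 0, read 0 -> (A,0)->write 0,move L,goto B. Now: state=B, head=-1, tape[-2..1]=0000 (head:  ^)
Step 2: in state B at pos -1, read 0 -> (B,0)->write 1,move R,goto A. Now: state=A, head=0, tape[-2..1]=0100 (head:   ^)
Step 3: in state A at pos 0, read 0 -> (A,0)->write 0,move L,goto B. Now: state=B, head=-1, tape[-2..1]=0100 (head:  ^)
Step 4: in state B at pos -1, read 1 -> (B,1)->write 1,move L,goto B. Now: state=B, head=-2, tape[-3..1]=00100 (head:  ^)
Step 5: in state B at pos -2, read 0 -> (B,0)->write 1,move R,goto A. Now: state=A, head=-1, tape[-3..1]=01100 (head:   ^)
Step 6: in state A at pos -1, read 1 -> (A,1)->write 1,move L,goto H. Now: state=H, head=-2, tape[-3..1]=01100 (head:  ^)
State H reached at step 6; 6 <= 11 -> yes

Answer: yes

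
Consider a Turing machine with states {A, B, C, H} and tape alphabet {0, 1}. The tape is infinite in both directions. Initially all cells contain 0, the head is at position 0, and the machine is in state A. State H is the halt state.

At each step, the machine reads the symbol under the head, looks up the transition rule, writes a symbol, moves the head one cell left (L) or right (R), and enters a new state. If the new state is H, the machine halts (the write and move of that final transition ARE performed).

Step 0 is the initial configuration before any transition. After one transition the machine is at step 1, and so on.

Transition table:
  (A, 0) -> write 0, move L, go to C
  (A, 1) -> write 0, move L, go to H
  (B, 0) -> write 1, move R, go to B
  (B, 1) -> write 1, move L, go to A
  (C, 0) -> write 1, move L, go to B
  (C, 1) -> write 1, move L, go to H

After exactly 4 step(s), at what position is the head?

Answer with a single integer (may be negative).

Step 1: in state A at pos 0, read 0 -> (A,0)->write 0,move L,goto C. Now: state=C, head=-1, tape[-2..1]=0000 (head:  ^)
Step 2: in state C at pos -1, read 0 -> (C,0)->write 1,move L,goto B. Now: state=B, head=-2, tape[-3..1]=00100 (head:  ^)
Step 3: in state B at pos -2, read 0 -> (B,0)->write 1,move R,goto B. Now: state=B, head=-1, tape[-3..1]=01100 (head:   ^)
Step 4: in state B at pos -1, read 1 -> (B,1)->write 1,move L,goto A. Now: state=A, head=-2, tape[-3..1]=01100 (head:  ^)

Answer: -2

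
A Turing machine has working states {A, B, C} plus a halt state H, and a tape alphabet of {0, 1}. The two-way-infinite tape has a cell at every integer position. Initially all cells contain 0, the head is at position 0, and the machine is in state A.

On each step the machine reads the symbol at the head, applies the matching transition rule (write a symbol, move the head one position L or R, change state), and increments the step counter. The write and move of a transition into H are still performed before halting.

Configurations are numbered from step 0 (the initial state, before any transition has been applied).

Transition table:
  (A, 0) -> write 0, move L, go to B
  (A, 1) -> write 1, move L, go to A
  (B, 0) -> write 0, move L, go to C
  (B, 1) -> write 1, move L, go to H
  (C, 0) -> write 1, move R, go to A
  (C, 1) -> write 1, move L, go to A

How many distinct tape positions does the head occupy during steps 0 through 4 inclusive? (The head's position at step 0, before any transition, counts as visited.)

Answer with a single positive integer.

Step 1: in state A at pos 0, read 0 -> (A,0)->write 0,move L,goto B. Now: state=B, head=-1, tape[-2..1]=0000 (head:  ^)
Step 2: in state B at pos -1, read 0 -> (B,0)->write 0,move L,goto C. Now: state=C, head=-2, tape[-3..1]=00000 (head:  ^)
Step 3: in state C at pos -2, read 0 -> (C,0)->write 1,move R,goto A. Now: state=A, head=-1, tape[-3..1]=01000 (head:   ^)
Step 4: in state A at pos -1, read 0 -> (A,0)->write 0,move L,goto B. Now: state=B, head=-2, tape[-3..1]=01000 (head:  ^)
Head positions at steps 0..4: starting at 0, distinct positions visited = {-2, -1, 0} -> 3 position(s)

Answer: 3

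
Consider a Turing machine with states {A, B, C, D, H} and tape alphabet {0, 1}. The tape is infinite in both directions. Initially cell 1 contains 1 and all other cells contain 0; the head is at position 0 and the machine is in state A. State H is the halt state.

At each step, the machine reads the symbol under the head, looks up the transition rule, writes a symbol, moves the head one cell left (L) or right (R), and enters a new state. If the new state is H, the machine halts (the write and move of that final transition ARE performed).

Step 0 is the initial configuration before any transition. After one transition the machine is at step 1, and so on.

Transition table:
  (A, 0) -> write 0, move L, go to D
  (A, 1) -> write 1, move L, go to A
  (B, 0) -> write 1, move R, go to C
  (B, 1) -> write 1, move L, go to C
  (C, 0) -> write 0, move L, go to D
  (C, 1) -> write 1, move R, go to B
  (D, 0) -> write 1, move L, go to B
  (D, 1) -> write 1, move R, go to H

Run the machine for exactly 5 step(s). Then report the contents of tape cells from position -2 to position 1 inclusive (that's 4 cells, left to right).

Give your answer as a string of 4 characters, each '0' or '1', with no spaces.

Step 1: in state A at pos 0, read 0 -> (A,0)->write 0,move L,goto D. Now: state=D, head=-1, tape[-2..2]=00010 (head:  ^)
Step 2: in state D at pos -1, read 0 -> (D,0)->write 1,move L,goto B. Now: state=B, head=-2, tape[-3..2]=001010 (head:  ^)
Step 3: in state B at pos -2, read 0 -> (B,0)->write 1,move R,goto C. Now: state=C, head=-1, tape[-3..2]=011010 (head:   ^)
Step 4: in state C at pos -1, read 1 -> (C,1)->write 1,move R,goto B. Now: state=B, head=0, tape[-3..2]=011010 (head:    ^)
Step 5: in state B at pos 0, read 0 -> (B,0)->write 1,move R,goto C. Now: state=C, head=1, tape[-3..2]=011110 (head:     ^)

Answer: 1111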